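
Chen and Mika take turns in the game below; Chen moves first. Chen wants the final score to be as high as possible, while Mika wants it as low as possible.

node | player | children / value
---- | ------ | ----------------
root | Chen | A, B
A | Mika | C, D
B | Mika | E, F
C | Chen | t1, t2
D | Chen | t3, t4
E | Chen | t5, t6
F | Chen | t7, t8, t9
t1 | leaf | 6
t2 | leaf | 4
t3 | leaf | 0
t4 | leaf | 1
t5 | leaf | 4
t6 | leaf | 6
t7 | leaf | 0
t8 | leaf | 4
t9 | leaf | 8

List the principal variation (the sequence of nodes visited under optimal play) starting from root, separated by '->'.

root -> B -> E -> t6

C (Chen): max(6, 4) = 6
D (Chen): max(0, 1) = 1
A (Mika): min(6, 1) = 1
E (Chen): max(4, 6) = 6
F (Chen): max(0, 4, 8) = 8
B (Mika): min(6, 8) = 6
root (Chen): max(1, 6) = 6
At root, Chen picks B (highest: 6).
At B, Mika picks E (lowest: 6).
At E, Chen picks t6 (highest: 6).
Terminal value 6.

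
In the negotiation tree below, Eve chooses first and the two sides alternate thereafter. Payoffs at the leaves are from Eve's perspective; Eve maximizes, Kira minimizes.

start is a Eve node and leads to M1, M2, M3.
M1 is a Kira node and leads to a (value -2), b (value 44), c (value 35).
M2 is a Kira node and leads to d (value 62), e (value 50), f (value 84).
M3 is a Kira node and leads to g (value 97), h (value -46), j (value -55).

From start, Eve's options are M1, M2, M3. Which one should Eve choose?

M2

M1 (Kira): min(-2, 44, 35) = -2
M2 (Kira): min(62, 50, 84) = 50
M3 (Kira): min(97, -46, -55) = -55
start (Eve): max(-2, 50, -55) = 50
Eve at start wants the highest of {M1=-2, M2=50, M3=-55}, so chooses M2.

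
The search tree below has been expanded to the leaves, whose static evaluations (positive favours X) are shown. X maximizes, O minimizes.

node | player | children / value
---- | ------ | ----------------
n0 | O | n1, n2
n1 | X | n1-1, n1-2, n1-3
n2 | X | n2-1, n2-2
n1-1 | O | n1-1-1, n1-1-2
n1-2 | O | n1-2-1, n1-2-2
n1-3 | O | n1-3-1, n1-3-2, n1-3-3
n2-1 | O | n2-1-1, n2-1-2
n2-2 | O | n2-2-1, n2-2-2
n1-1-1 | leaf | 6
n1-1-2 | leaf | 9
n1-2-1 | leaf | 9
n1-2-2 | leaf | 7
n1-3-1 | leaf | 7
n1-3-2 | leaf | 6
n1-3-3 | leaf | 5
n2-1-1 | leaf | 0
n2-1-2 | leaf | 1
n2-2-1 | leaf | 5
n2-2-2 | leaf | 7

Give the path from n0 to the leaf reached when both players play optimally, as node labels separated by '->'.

n1-1 (O): min(6, 9) = 6
n1-2 (O): min(9, 7) = 7
n1-3 (O): min(7, 6, 5) = 5
n1 (X): max(6, 7, 5) = 7
n2-1 (O): min(0, 1) = 0
n2-2 (O): min(5, 7) = 5
n2 (X): max(0, 5) = 5
n0 (O): min(7, 5) = 5
At n0, O picks n2 (lowest: 5).
At n2, X picks n2-2 (highest: 5).
At n2-2, O picks n2-2-1 (lowest: 5).
Terminal value 5.

n0 -> n2 -> n2-2 -> n2-2-1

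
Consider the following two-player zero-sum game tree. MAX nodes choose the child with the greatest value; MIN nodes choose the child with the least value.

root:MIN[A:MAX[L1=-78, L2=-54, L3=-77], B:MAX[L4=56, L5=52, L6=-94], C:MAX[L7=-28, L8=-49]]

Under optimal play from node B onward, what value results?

B (MAX): max(56, 52, -94) = 56

56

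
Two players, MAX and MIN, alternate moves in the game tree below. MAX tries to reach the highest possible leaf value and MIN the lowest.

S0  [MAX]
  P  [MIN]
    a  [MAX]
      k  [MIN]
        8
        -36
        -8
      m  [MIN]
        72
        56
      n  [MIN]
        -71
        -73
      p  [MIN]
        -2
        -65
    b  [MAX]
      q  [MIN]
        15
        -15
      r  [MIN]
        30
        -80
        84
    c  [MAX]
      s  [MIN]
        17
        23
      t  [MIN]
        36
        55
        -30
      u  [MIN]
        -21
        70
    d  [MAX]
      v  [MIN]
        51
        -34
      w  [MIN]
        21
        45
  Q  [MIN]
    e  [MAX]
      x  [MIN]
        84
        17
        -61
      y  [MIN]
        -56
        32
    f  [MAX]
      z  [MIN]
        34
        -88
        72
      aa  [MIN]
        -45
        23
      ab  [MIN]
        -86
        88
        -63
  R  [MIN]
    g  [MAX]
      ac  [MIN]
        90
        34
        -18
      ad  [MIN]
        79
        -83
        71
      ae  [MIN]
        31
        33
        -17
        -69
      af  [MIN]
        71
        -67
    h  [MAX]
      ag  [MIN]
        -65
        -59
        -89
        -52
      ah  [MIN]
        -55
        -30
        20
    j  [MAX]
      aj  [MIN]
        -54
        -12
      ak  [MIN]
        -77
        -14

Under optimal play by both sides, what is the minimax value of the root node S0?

-15

k (MIN): min(8, -36, -8) = -36
m (MIN): min(72, 56) = 56
n (MIN): min(-71, -73) = -73
p (MIN): min(-2, -65) = -65
a (MAX): max(-36, 56, -73, -65) = 56
q (MIN): min(15, -15) = -15
r (MIN): min(30, -80, 84) = -80
b (MAX): max(-15, -80) = -15
s (MIN): min(17, 23) = 17
t (MIN): min(36, 55, -30) = -30
u (MIN): min(-21, 70) = -21
c (MAX): max(17, -30, -21) = 17
v (MIN): min(51, -34) = -34
w (MIN): min(21, 45) = 21
d (MAX): max(-34, 21) = 21
P (MIN): min(56, -15, 17, 21) = -15
x (MIN): min(84, 17, -61) = -61
y (MIN): min(-56, 32) = -56
e (MAX): max(-61, -56) = -56
z (MIN): min(34, -88, 72) = -88
aa (MIN): min(-45, 23) = -45
ab (MIN): min(-86, 88, -63) = -86
f (MAX): max(-88, -45, -86) = -45
Q (MIN): min(-56, -45) = -56
ac (MIN): min(90, 34, -18) = -18
ad (MIN): min(79, -83, 71) = -83
ae (MIN): min(31, 33, -17, -69) = -69
af (MIN): min(71, -67) = -67
g (MAX): max(-18, -83, -69, -67) = -18
ag (MIN): min(-65, -59, -89, -52) = -89
ah (MIN): min(-55, -30, 20) = -55
h (MAX): max(-89, -55) = -55
aj (MIN): min(-54, -12) = -54
ak (MIN): min(-77, -14) = -77
j (MAX): max(-54, -77) = -54
R (MIN): min(-18, -55, -54) = -55
S0 (MAX): max(-15, -56, -55) = -15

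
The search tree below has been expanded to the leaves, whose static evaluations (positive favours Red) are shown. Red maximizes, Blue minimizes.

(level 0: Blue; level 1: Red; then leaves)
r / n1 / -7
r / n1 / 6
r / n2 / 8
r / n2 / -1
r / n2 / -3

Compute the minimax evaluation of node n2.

n2 (Red): max(8, -1, -3) = 8

8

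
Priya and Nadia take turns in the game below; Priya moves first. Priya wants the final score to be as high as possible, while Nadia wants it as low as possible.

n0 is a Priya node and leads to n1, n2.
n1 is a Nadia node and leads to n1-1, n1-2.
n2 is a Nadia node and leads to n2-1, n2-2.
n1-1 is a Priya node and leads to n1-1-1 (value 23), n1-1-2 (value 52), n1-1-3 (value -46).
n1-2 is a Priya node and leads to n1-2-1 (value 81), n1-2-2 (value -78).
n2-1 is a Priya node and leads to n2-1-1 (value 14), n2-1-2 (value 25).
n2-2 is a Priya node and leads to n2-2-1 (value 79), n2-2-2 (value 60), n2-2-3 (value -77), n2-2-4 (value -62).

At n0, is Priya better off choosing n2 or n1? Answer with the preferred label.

n1

n2-1 (Priya): max(14, 25) = 25
n2-2 (Priya): max(79, 60, -77, -62) = 79
n2 (Nadia): min(25, 79) = 25
n1-1 (Priya): max(23, 52, -46) = 52
n1-2 (Priya): max(81, -78) = 81
n1 (Nadia): min(52, 81) = 52
Priya prefers the higher value; n2=25, n1=52. n1 is better since 52 > 25.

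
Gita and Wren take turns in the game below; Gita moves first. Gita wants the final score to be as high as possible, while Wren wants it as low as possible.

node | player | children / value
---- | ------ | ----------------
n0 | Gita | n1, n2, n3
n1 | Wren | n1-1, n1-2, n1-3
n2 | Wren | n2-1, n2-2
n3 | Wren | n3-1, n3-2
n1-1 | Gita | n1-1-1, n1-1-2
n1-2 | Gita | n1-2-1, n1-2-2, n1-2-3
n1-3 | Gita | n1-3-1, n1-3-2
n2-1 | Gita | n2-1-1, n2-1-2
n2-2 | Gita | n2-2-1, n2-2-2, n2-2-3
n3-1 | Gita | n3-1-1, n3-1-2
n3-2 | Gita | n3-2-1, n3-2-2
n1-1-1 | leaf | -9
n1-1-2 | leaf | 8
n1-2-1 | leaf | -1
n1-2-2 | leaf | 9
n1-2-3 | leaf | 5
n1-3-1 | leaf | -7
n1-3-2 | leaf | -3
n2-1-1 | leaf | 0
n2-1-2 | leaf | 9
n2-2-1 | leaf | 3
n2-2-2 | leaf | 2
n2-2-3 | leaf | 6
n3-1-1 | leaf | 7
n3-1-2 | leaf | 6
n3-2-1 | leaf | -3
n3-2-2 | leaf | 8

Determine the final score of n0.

7

n1-1 (Gita): max(-9, 8) = 8
n1-2 (Gita): max(-1, 9, 5) = 9
n1-3 (Gita): max(-7, -3) = -3
n1 (Wren): min(8, 9, -3) = -3
n2-1 (Gita): max(0, 9) = 9
n2-2 (Gita): max(3, 2, 6) = 6
n2 (Wren): min(9, 6) = 6
n3-1 (Gita): max(7, 6) = 7
n3-2 (Gita): max(-3, 8) = 8
n3 (Wren): min(7, 8) = 7
n0 (Gita): max(-3, 6, 7) = 7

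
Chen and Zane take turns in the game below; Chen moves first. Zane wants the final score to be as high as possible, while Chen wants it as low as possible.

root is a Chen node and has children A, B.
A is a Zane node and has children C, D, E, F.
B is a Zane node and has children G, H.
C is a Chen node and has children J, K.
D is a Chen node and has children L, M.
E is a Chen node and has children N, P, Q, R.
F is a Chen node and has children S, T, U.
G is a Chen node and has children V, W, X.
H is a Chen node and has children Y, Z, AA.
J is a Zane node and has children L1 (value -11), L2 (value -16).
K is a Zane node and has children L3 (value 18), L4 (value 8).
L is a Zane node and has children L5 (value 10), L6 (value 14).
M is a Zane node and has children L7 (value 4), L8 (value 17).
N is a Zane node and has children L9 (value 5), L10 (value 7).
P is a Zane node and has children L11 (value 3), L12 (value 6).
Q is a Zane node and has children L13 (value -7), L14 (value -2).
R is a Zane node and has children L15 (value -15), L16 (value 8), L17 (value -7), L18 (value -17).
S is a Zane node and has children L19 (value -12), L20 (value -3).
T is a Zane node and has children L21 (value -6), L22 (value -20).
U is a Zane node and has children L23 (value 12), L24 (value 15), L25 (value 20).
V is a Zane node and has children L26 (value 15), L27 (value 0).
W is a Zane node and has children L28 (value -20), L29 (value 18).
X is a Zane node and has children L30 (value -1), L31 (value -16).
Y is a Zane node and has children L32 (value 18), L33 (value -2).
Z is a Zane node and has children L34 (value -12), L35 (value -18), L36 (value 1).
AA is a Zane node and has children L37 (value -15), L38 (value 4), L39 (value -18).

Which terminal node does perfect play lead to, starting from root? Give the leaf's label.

L36

J (Zane): max(-11, -16) = -11
K (Zane): max(18, 8) = 18
C (Chen): min(-11, 18) = -11
L (Zane): max(10, 14) = 14
M (Zane): max(4, 17) = 17
D (Chen): min(14, 17) = 14
N (Zane): max(5, 7) = 7
P (Zane): max(3, 6) = 6
Q (Zane): max(-7, -2) = -2
R (Zane): max(-15, 8, -7, -17) = 8
E (Chen): min(7, 6, -2, 8) = -2
S (Zane): max(-12, -3) = -3
T (Zane): max(-6, -20) = -6
U (Zane): max(12, 15, 20) = 20
F (Chen): min(-3, -6, 20) = -6
A (Zane): max(-11, 14, -2, -6) = 14
V (Zane): max(15, 0) = 15
W (Zane): max(-20, 18) = 18
X (Zane): max(-1, -16) = -1
G (Chen): min(15, 18, -1) = -1
Y (Zane): max(18, -2) = 18
Z (Zane): max(-12, -18, 1) = 1
AA (Zane): max(-15, 4, -18) = 4
H (Chen): min(18, 1, 4) = 1
B (Zane): max(-1, 1) = 1
root (Chen): min(14, 1) = 1
At root, Chen picks B (lowest: 1).
At B, Zane picks H (highest: 1).
At H, Chen picks Z (lowest: 1).
At Z, Zane picks L36 (highest: 1).
Terminal value 1.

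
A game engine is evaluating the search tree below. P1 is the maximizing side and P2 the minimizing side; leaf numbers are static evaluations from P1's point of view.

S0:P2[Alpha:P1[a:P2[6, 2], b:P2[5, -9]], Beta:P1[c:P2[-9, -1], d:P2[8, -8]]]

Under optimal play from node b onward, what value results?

b (P2): min(5, -9) = -9

-9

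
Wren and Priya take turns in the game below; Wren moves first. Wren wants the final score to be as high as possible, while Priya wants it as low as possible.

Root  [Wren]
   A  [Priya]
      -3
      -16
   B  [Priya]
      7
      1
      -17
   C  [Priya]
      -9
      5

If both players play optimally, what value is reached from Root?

-9

A (Priya): min(-3, -16) = -16
B (Priya): min(7, 1, -17) = -17
C (Priya): min(-9, 5) = -9
Root (Wren): max(-16, -17, -9) = -9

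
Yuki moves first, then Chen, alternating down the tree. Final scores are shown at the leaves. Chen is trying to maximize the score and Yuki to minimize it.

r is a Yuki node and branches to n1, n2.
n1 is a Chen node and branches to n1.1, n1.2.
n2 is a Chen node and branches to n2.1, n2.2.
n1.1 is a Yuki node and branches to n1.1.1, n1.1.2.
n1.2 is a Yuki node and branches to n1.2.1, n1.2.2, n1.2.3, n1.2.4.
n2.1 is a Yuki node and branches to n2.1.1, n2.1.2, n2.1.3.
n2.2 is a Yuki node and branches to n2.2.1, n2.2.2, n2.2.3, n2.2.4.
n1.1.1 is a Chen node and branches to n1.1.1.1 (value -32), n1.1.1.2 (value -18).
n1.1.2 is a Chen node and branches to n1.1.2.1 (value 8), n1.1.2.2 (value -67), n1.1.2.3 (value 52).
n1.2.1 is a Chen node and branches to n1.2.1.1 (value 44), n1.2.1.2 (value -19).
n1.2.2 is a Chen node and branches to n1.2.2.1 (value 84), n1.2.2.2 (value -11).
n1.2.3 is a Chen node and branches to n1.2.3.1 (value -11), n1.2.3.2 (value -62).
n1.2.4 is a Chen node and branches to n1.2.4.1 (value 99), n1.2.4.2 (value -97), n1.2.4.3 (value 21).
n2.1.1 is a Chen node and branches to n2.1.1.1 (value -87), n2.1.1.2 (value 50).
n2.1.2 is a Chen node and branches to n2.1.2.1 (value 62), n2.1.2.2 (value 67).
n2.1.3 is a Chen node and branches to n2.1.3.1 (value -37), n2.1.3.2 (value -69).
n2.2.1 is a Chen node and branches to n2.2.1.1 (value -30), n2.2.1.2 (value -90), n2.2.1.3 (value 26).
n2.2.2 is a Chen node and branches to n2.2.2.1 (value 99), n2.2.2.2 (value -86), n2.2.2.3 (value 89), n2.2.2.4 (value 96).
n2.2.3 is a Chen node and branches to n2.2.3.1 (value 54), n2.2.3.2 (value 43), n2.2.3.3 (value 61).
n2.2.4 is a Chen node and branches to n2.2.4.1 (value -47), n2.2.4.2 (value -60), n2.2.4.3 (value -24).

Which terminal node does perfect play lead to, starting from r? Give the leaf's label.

n1.1.1 (Chen): max(-32, -18) = -18
n1.1.2 (Chen): max(8, -67, 52) = 52
n1.1 (Yuki): min(-18, 52) = -18
n1.2.1 (Chen): max(44, -19) = 44
n1.2.2 (Chen): max(84, -11) = 84
n1.2.3 (Chen): max(-11, -62) = -11
n1.2.4 (Chen): max(99, -97, 21) = 99
n1.2 (Yuki): min(44, 84, -11, 99) = -11
n1 (Chen): max(-18, -11) = -11
n2.1.1 (Chen): max(-87, 50) = 50
n2.1.2 (Chen): max(62, 67) = 67
n2.1.3 (Chen): max(-37, -69) = -37
n2.1 (Yuki): min(50, 67, -37) = -37
n2.2.1 (Chen): max(-30, -90, 26) = 26
n2.2.2 (Chen): max(99, -86, 89, 96) = 99
n2.2.3 (Chen): max(54, 43, 61) = 61
n2.2.4 (Chen): max(-47, -60, -24) = -24
n2.2 (Yuki): min(26, 99, 61, -24) = -24
n2 (Chen): max(-37, -24) = -24
r (Yuki): min(-11, -24) = -24
At r, Yuki picks n2 (lowest: -24).
At n2, Chen picks n2.2 (highest: -24).
At n2.2, Yuki picks n2.2.4 (lowest: -24).
At n2.2.4, Chen picks n2.2.4.3 (highest: -24).
Terminal value -24.

n2.2.4.3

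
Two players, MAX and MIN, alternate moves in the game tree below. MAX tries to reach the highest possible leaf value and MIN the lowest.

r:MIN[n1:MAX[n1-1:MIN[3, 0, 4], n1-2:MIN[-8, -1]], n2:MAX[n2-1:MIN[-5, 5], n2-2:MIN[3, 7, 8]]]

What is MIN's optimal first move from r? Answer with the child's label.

n1

n1-1 (MIN): min(3, 0, 4) = 0
n1-2 (MIN): min(-8, -1) = -8
n1 (MAX): max(0, -8) = 0
n2-1 (MIN): min(-5, 5) = -5
n2-2 (MIN): min(3, 7, 8) = 3
n2 (MAX): max(-5, 3) = 3
r (MIN): min(0, 3) = 0
MIN at r wants the lowest of {n1=0, n2=3}, so chooses n1.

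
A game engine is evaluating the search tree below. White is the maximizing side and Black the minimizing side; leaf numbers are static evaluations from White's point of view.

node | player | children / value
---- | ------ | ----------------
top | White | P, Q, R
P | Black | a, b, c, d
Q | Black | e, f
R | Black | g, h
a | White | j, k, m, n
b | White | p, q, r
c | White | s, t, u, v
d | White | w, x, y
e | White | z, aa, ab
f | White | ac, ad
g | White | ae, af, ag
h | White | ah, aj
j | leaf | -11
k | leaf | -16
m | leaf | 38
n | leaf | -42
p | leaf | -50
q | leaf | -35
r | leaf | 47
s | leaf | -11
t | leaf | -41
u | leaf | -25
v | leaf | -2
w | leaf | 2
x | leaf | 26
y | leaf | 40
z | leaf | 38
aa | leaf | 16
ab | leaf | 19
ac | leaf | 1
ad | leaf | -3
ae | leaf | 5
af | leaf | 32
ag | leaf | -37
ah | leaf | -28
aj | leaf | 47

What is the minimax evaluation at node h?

h (White): max(-28, 47) = 47

47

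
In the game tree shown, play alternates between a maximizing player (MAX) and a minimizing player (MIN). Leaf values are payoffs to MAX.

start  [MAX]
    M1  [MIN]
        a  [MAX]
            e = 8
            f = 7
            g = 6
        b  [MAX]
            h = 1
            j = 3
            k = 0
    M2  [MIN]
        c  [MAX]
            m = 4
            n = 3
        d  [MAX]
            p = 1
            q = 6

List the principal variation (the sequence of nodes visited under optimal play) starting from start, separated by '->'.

start -> M2 -> c -> m

a (MAX): max(8, 7, 6) = 8
b (MAX): max(1, 3, 0) = 3
M1 (MIN): min(8, 3) = 3
c (MAX): max(4, 3) = 4
d (MAX): max(1, 6) = 6
M2 (MIN): min(4, 6) = 4
start (MAX): max(3, 4) = 4
At start, MAX picks M2 (highest: 4).
At M2, MIN picks c (lowest: 4).
At c, MAX picks m (highest: 4).
Terminal value 4.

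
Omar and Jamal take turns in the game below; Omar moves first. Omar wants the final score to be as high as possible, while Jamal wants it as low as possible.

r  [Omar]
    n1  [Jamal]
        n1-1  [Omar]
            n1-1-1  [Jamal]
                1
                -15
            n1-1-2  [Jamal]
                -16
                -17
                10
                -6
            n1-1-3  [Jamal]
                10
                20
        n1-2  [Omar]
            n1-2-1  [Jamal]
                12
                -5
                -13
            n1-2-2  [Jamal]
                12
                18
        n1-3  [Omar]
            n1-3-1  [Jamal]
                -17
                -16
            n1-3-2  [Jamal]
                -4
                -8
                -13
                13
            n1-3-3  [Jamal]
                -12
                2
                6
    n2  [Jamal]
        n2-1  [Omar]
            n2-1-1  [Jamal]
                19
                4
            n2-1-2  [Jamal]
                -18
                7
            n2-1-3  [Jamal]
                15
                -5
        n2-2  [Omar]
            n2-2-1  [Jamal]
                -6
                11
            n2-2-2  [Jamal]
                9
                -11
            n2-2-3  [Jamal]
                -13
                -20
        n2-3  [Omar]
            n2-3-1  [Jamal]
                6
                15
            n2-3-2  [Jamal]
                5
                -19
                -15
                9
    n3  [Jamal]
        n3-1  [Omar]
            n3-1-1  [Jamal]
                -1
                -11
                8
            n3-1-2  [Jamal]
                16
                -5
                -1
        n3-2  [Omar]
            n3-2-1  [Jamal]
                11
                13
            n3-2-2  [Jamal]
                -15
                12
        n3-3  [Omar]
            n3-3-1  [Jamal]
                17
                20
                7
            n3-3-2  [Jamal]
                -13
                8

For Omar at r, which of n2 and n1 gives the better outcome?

n2

n2-1-1 (Jamal): min(19, 4) = 4
n2-1-2 (Jamal): min(-18, 7) = -18
n2-1-3 (Jamal): min(15, -5) = -5
n2-1 (Omar): max(4, -18, -5) = 4
n2-2-1 (Jamal): min(-6, 11) = -6
n2-2-2 (Jamal): min(9, -11) = -11
n2-2-3 (Jamal): min(-13, -20) = -20
n2-2 (Omar): max(-6, -11, -20) = -6
n2-3-1 (Jamal): min(6, 15) = 6
n2-3-2 (Jamal): min(5, -19, -15, 9) = -19
n2-3 (Omar): max(6, -19) = 6
n2 (Jamal): min(4, -6, 6) = -6
n1-1-1 (Jamal): min(1, -15) = -15
n1-1-2 (Jamal): min(-16, -17, 10, -6) = -17
n1-1-3 (Jamal): min(10, 20) = 10
n1-1 (Omar): max(-15, -17, 10) = 10
n1-2-1 (Jamal): min(12, -5, -13) = -13
n1-2-2 (Jamal): min(12, 18) = 12
n1-2 (Omar): max(-13, 12) = 12
n1-3-1 (Jamal): min(-17, -16) = -17
n1-3-2 (Jamal): min(-4, -8, -13, 13) = -13
n1-3-3 (Jamal): min(-12, 2, 6) = -12
n1-3 (Omar): max(-17, -13, -12) = -12
n1 (Jamal): min(10, 12, -12) = -12
Omar prefers the higher value; n2=-6, n1=-12. n2 is better since -6 > -12.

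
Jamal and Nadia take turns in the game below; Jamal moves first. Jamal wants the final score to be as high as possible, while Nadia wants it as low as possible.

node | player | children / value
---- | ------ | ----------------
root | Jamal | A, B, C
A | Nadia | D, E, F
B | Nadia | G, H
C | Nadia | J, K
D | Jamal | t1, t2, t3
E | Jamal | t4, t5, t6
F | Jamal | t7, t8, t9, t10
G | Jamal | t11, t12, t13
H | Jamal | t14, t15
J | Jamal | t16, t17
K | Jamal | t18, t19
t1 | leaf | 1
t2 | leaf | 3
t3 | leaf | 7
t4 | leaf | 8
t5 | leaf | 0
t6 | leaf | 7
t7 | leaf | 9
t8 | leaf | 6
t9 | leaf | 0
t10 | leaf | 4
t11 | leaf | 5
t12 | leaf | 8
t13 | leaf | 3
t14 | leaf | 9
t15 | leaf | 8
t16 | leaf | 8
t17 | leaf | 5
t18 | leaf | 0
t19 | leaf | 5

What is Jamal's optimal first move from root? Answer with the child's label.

D (Jamal): max(1, 3, 7) = 7
E (Jamal): max(8, 0, 7) = 8
F (Jamal): max(9, 6, 0, 4) = 9
A (Nadia): min(7, 8, 9) = 7
G (Jamal): max(5, 8, 3) = 8
H (Jamal): max(9, 8) = 9
B (Nadia): min(8, 9) = 8
J (Jamal): max(8, 5) = 8
K (Jamal): max(0, 5) = 5
C (Nadia): min(8, 5) = 5
root (Jamal): max(7, 8, 5) = 8
Jamal at root wants the highest of {A=7, B=8, C=5}, so chooses B.

B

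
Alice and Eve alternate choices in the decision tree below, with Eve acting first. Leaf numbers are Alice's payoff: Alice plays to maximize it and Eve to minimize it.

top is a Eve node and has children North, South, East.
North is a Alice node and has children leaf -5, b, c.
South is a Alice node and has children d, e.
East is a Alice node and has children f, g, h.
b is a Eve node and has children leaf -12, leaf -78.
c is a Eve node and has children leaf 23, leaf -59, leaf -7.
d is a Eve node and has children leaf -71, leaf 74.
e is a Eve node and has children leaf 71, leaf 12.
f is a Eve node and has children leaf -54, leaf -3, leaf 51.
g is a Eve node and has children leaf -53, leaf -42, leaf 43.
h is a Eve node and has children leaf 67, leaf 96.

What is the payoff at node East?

67

f (Eve): min(-54, -3, 51) = -54
g (Eve): min(-53, -42, 43) = -53
h (Eve): min(67, 96) = 67
East (Alice): max(-54, -53, 67) = 67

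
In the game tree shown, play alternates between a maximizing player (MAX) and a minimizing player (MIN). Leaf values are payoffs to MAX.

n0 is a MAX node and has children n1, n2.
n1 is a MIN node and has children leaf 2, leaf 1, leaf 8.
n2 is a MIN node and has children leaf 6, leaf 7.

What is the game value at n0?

n1 (MIN): min(2, 1, 8) = 1
n2 (MIN): min(6, 7) = 6
n0 (MAX): max(1, 6) = 6

6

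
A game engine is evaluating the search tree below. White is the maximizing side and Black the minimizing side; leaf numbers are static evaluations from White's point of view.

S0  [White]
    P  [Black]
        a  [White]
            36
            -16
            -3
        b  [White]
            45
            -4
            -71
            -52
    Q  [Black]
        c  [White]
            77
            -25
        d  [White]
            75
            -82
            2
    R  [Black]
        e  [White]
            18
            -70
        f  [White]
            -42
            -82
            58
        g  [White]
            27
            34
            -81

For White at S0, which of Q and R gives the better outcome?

c (White): max(77, -25) = 77
d (White): max(75, -82, 2) = 75
Q (Black): min(77, 75) = 75
e (White): max(18, -70) = 18
f (White): max(-42, -82, 58) = 58
g (White): max(27, 34, -81) = 34
R (Black): min(18, 58, 34) = 18
White prefers the higher value; Q=75, R=18. Q is better since 75 > 18.

Q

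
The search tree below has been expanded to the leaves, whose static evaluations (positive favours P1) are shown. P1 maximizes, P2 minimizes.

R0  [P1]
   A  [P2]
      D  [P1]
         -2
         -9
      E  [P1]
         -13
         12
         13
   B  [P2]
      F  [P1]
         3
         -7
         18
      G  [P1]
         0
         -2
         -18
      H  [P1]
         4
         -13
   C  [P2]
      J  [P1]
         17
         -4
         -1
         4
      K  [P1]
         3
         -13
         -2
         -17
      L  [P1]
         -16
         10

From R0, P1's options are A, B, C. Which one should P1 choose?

D (P1): max(-2, -9) = -2
E (P1): max(-13, 12, 13) = 13
A (P2): min(-2, 13) = -2
F (P1): max(3, -7, 18) = 18
G (P1): max(0, -2, -18) = 0
H (P1): max(4, -13) = 4
B (P2): min(18, 0, 4) = 0
J (P1): max(17, -4, -1, 4) = 17
K (P1): max(3, -13, -2, -17) = 3
L (P1): max(-16, 10) = 10
C (P2): min(17, 3, 10) = 3
R0 (P1): max(-2, 0, 3) = 3
P1 at R0 wants the highest of {A=-2, B=0, C=3}, so chooses C.

C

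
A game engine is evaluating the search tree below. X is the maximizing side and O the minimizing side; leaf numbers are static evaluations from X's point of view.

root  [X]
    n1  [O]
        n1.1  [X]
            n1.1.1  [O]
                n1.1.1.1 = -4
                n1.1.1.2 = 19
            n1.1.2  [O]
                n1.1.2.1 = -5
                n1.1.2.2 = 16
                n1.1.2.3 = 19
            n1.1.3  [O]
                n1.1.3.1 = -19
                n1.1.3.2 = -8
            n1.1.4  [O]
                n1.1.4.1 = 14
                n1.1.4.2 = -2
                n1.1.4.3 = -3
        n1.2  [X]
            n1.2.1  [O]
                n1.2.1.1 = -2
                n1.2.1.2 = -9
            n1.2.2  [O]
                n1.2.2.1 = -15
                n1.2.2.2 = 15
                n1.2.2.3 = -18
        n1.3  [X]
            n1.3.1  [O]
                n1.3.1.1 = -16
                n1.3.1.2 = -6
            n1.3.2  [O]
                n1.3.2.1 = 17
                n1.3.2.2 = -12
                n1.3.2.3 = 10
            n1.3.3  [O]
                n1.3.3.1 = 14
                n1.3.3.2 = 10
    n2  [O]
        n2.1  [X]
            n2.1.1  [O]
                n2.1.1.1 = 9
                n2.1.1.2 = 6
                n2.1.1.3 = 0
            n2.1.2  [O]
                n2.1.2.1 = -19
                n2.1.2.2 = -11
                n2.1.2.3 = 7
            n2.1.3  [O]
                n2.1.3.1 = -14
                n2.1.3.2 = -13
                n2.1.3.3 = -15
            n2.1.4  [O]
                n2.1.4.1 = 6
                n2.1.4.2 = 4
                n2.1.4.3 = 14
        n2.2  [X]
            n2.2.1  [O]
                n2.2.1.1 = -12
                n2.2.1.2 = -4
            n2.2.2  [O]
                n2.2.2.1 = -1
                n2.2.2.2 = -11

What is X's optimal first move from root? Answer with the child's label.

n1

n1.1.1 (O): min(-4, 19) = -4
n1.1.2 (O): min(-5, 16, 19) = -5
n1.1.3 (O): min(-19, -8) = -19
n1.1.4 (O): min(14, -2, -3) = -3
n1.1 (X): max(-4, -5, -19, -3) = -3
n1.2.1 (O): min(-2, -9) = -9
n1.2.2 (O): min(-15, 15, -18) = -18
n1.2 (X): max(-9, -18) = -9
n1.3.1 (O): min(-16, -6) = -16
n1.3.2 (O): min(17, -12, 10) = -12
n1.3.3 (O): min(14, 10) = 10
n1.3 (X): max(-16, -12, 10) = 10
n1 (O): min(-3, -9, 10) = -9
n2.1.1 (O): min(9, 6, 0) = 0
n2.1.2 (O): min(-19, -11, 7) = -19
n2.1.3 (O): min(-14, -13, -15) = -15
n2.1.4 (O): min(6, 4, 14) = 4
n2.1 (X): max(0, -19, -15, 4) = 4
n2.2.1 (O): min(-12, -4) = -12
n2.2.2 (O): min(-1, -11) = -11
n2.2 (X): max(-12, -11) = -11
n2 (O): min(4, -11) = -11
root (X): max(-9, -11) = -9
X at root wants the highest of {n1=-9, n2=-11}, so chooses n1.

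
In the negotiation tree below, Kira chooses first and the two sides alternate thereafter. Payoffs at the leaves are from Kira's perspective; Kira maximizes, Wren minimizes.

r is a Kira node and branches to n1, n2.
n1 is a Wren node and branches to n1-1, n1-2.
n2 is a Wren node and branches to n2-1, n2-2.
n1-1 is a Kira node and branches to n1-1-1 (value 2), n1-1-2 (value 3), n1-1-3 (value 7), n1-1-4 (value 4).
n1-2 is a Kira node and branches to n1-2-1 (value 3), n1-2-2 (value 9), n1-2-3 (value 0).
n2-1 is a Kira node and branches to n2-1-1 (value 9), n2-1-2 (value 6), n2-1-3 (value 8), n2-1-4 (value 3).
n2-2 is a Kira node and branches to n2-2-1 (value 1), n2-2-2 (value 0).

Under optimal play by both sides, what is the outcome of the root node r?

n1-1 (Kira): max(2, 3, 7, 4) = 7
n1-2 (Kira): max(3, 9, 0) = 9
n1 (Wren): min(7, 9) = 7
n2-1 (Kira): max(9, 6, 8, 3) = 9
n2-2 (Kira): max(1, 0) = 1
n2 (Wren): min(9, 1) = 1
r (Kira): max(7, 1) = 7

7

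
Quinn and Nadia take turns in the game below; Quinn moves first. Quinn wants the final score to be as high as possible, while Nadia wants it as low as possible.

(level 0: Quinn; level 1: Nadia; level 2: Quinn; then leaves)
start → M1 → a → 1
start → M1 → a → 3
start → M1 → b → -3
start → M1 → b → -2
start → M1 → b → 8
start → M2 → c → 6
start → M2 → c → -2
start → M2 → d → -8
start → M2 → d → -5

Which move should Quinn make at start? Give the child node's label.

a (Quinn): max(1, 3) = 3
b (Quinn): max(-3, -2, 8) = 8
M1 (Nadia): min(3, 8) = 3
c (Quinn): max(6, -2) = 6
d (Quinn): max(-8, -5) = -5
M2 (Nadia): min(6, -5) = -5
start (Quinn): max(3, -5) = 3
Quinn at start wants the highest of {M1=3, M2=-5}, so chooses M1.

M1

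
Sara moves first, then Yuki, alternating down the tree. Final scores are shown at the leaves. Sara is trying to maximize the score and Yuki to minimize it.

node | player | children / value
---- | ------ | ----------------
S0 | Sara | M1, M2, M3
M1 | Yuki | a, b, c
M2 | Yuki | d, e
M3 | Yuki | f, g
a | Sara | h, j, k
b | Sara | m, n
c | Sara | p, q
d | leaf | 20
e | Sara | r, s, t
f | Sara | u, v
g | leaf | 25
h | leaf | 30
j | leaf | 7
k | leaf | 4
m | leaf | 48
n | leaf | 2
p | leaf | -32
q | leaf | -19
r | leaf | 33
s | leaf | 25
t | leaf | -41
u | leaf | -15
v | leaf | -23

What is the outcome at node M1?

-19

a (Sara): max(30, 7, 4) = 30
b (Sara): max(48, 2) = 48
c (Sara): max(-32, -19) = -19
M1 (Yuki): min(30, 48, -19) = -19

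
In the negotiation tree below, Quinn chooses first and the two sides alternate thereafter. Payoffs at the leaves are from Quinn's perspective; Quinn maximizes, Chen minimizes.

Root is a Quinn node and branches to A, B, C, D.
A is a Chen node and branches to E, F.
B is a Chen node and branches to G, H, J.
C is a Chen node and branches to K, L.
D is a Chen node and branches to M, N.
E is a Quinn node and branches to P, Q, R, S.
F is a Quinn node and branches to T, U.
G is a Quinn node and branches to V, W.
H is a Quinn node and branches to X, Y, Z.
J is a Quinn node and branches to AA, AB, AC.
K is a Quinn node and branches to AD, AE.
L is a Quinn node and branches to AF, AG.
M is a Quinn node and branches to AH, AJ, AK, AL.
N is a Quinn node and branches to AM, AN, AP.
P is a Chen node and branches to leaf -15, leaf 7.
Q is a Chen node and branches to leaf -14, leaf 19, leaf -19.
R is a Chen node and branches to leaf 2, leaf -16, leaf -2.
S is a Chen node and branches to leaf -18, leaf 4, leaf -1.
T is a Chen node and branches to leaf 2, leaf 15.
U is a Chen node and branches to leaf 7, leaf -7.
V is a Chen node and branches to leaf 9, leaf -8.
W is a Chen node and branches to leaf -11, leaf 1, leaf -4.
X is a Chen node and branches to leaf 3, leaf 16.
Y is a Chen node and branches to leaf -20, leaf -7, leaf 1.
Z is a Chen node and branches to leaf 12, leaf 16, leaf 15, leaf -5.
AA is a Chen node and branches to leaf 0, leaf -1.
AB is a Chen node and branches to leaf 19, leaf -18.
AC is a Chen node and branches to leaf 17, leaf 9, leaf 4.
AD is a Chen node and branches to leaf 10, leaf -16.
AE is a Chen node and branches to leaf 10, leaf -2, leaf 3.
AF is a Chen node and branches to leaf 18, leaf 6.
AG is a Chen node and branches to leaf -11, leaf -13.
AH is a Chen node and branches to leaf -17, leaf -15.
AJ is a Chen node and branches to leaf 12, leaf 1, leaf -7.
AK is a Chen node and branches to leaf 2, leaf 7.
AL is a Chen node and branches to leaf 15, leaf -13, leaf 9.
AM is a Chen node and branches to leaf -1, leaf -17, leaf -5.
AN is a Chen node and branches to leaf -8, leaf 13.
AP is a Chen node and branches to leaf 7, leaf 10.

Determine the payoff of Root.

2

P (Chen): min(-15, 7) = -15
Q (Chen): min(-14, 19, -19) = -19
R (Chen): min(2, -16, -2) = -16
S (Chen): min(-18, 4, -1) = -18
E (Quinn): max(-15, -19, -16, -18) = -15
T (Chen): min(2, 15) = 2
U (Chen): min(7, -7) = -7
F (Quinn): max(2, -7) = 2
A (Chen): min(-15, 2) = -15
V (Chen): min(9, -8) = -8
W (Chen): min(-11, 1, -4) = -11
G (Quinn): max(-8, -11) = -8
X (Chen): min(3, 16) = 3
Y (Chen): min(-20, -7, 1) = -20
Z (Chen): min(12, 16, 15, -5) = -5
H (Quinn): max(3, -20, -5) = 3
AA (Chen): min(0, -1) = -1
AB (Chen): min(19, -18) = -18
AC (Chen): min(17, 9, 4) = 4
J (Quinn): max(-1, -18, 4) = 4
B (Chen): min(-8, 3, 4) = -8
AD (Chen): min(10, -16) = -16
AE (Chen): min(10, -2, 3) = -2
K (Quinn): max(-16, -2) = -2
AF (Chen): min(18, 6) = 6
AG (Chen): min(-11, -13) = -13
L (Quinn): max(6, -13) = 6
C (Chen): min(-2, 6) = -2
AH (Chen): min(-17, -15) = -17
AJ (Chen): min(12, 1, -7) = -7
AK (Chen): min(2, 7) = 2
AL (Chen): min(15, -13, 9) = -13
M (Quinn): max(-17, -7, 2, -13) = 2
AM (Chen): min(-1, -17, -5) = -17
AN (Chen): min(-8, 13) = -8
AP (Chen): min(7, 10) = 7
N (Quinn): max(-17, -8, 7) = 7
D (Chen): min(2, 7) = 2
Root (Quinn): max(-15, -8, -2, 2) = 2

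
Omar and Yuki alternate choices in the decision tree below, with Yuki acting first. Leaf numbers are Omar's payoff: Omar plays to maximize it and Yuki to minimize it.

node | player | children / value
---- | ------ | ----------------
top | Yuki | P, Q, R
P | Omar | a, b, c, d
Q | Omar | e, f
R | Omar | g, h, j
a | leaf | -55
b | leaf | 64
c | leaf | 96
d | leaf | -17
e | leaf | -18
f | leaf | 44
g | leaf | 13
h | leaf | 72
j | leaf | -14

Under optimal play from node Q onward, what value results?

Q (Omar): max(-18, 44) = 44

44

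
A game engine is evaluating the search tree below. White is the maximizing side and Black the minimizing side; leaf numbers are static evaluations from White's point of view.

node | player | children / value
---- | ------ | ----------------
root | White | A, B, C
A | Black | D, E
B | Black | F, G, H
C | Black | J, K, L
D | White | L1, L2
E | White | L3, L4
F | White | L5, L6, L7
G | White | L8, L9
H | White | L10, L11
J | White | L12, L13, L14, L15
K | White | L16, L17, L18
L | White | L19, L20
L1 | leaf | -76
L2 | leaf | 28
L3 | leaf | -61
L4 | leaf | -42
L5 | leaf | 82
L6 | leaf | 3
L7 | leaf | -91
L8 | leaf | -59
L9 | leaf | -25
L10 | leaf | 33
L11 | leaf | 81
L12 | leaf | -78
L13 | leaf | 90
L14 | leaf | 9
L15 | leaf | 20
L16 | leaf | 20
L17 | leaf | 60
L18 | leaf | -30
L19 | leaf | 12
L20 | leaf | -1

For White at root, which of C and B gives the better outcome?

C

J (White): max(-78, 90, 9, 20) = 90
K (White): max(20, 60, -30) = 60
L (White): max(12, -1) = 12
C (Black): min(90, 60, 12) = 12
F (White): max(82, 3, -91) = 82
G (White): max(-59, -25) = -25
H (White): max(33, 81) = 81
B (Black): min(82, -25, 81) = -25
White prefers the higher value; C=12, B=-25. C is better since 12 > -25.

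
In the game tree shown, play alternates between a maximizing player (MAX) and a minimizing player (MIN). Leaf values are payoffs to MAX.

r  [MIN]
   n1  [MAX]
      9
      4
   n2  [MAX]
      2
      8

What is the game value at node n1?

n1 (MAX): max(9, 4) = 9

9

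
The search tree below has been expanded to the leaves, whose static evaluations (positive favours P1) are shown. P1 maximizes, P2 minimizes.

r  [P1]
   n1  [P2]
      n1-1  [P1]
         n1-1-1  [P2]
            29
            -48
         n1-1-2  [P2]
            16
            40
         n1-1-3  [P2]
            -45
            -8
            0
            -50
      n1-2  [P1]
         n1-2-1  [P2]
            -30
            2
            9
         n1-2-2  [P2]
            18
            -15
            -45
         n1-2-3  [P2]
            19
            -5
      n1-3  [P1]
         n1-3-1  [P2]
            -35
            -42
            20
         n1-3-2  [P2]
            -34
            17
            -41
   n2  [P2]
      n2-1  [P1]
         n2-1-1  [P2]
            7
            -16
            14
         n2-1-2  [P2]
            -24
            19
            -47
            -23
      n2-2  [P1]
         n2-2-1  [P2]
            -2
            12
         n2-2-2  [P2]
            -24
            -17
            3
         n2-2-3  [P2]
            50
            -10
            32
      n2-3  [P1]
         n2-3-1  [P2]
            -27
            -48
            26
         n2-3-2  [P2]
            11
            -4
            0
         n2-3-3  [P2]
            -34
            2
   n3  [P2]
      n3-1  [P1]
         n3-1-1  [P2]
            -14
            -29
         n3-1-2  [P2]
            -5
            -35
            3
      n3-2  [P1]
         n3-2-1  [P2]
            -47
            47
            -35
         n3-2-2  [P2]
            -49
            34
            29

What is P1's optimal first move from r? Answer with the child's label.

n2

n1-1-1 (P2): min(29, -48) = -48
n1-1-2 (P2): min(16, 40) = 16
n1-1-3 (P2): min(-45, -8, 0, -50) = -50
n1-1 (P1): max(-48, 16, -50) = 16
n1-2-1 (P2): min(-30, 2, 9) = -30
n1-2-2 (P2): min(18, -15, -45) = -45
n1-2-3 (P2): min(19, -5) = -5
n1-2 (P1): max(-30, -45, -5) = -5
n1-3-1 (P2): min(-35, -42, 20) = -42
n1-3-2 (P2): min(-34, 17, -41) = -41
n1-3 (P1): max(-42, -41) = -41
n1 (P2): min(16, -5, -41) = -41
n2-1-1 (P2): min(7, -16, 14) = -16
n2-1-2 (P2): min(-24, 19, -47, -23) = -47
n2-1 (P1): max(-16, -47) = -16
n2-2-1 (P2): min(-2, 12) = -2
n2-2-2 (P2): min(-24, -17, 3) = -24
n2-2-3 (P2): min(50, -10, 32) = -10
n2-2 (P1): max(-2, -24, -10) = -2
n2-3-1 (P2): min(-27, -48, 26) = -48
n2-3-2 (P2): min(11, -4, 0) = -4
n2-3-3 (P2): min(-34, 2) = -34
n2-3 (P1): max(-48, -4, -34) = -4
n2 (P2): min(-16, -2, -4) = -16
n3-1-1 (P2): min(-14, -29) = -29
n3-1-2 (P2): min(-5, -35, 3) = -35
n3-1 (P1): max(-29, -35) = -29
n3-2-1 (P2): min(-47, 47, -35) = -47
n3-2-2 (P2): min(-49, 34, 29) = -49
n3-2 (P1): max(-47, -49) = -47
n3 (P2): min(-29, -47) = -47
r (P1): max(-41, -16, -47) = -16
P1 at r wants the highest of {n1=-41, n2=-16, n3=-47}, so chooses n2.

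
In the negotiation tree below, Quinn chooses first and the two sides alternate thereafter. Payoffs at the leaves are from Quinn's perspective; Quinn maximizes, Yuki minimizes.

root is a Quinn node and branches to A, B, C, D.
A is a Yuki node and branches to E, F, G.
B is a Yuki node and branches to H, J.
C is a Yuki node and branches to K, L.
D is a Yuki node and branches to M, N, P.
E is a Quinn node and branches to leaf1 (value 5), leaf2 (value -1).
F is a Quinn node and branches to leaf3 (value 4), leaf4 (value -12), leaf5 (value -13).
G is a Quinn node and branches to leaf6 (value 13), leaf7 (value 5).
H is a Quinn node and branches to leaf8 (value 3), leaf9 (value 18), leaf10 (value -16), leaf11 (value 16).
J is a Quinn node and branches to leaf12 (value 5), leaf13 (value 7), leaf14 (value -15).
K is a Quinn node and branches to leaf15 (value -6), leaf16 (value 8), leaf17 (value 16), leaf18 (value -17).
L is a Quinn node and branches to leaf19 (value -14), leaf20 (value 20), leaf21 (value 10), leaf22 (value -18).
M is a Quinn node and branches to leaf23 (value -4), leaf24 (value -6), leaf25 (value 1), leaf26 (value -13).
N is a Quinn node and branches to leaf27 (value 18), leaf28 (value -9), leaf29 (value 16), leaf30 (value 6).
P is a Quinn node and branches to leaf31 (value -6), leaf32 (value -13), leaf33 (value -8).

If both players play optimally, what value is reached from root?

E (Quinn): max(5, -1) = 5
F (Quinn): max(4, -12, -13) = 4
G (Quinn): max(13, 5) = 13
A (Yuki): min(5, 4, 13) = 4
H (Quinn): max(3, 18, -16, 16) = 18
J (Quinn): max(5, 7, -15) = 7
B (Yuki): min(18, 7) = 7
K (Quinn): max(-6, 8, 16, -17) = 16
L (Quinn): max(-14, 20, 10, -18) = 20
C (Yuki): min(16, 20) = 16
M (Quinn): max(-4, -6, 1, -13) = 1
N (Quinn): max(18, -9, 16, 6) = 18
P (Quinn): max(-6, -13, -8) = -6
D (Yuki): min(1, 18, -6) = -6
root (Quinn): max(4, 7, 16, -6) = 16

16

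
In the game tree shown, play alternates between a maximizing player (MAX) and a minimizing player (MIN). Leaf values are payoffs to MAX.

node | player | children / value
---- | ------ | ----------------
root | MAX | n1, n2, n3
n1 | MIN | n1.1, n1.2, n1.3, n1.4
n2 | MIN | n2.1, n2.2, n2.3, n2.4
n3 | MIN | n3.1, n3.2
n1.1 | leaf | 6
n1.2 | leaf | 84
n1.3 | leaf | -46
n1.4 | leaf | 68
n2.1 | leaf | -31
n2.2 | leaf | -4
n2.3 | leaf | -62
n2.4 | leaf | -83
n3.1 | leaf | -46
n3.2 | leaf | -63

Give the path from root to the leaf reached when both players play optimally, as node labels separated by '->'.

n1 (MIN): min(6, 84, -46, 68) = -46
n2 (MIN): min(-31, -4, -62, -83) = -83
n3 (MIN): min(-46, -63) = -63
root (MAX): max(-46, -83, -63) = -46
At root, MAX picks n1 (highest: -46).
At n1, MIN picks n1.3 (lowest: -46).
Terminal value -46.

root -> n1 -> n1.3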